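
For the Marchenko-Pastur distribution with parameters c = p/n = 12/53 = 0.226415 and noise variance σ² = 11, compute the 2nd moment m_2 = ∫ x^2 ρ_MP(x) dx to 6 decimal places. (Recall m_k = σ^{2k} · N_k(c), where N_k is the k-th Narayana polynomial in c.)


E[X²] = σ⁴ (1 + c) (second MP moment). With σ² = 11 (so σ⁴ = 121) and c = 12/53 = 0.226415: E[X²] = 121 · (1 + 0.226415) = 121 · 1.226415.

So E[X^2] = 148.396226.


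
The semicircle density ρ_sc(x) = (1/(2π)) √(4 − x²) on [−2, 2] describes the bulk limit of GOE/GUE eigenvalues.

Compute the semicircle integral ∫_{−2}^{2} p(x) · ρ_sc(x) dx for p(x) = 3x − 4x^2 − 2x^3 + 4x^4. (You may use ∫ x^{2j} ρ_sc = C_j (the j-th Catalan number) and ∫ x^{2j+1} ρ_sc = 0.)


Write p(x) = Σ a_i x^i, split into monomials and integrate each against ρ_sc separately.
Using ∫ x^{2j} ρ_sc = C_j = (1/(j+1)) C(2j, j) (Catalan numbers) and ∫ x^{2j+1} ρ_sc = 0 (odd monomials vanish by symmetry):
  i = 1 (odd): ∫ x^1 ρ_sc = 0 (vanishes)
  i = 2 (even): a_2 · C_{1} = -4 · 1 = -4
  i = 3 (odd): ∫ x^3 ρ_sc = 0 (vanishes)
  i = 4 (even): a_4 · C_{2} = 4 · 2 = 8

Summing the contributions: ∫_{−2}^{2} p(x) ρ_sc(x) dx = (-4) + 8 = 4.


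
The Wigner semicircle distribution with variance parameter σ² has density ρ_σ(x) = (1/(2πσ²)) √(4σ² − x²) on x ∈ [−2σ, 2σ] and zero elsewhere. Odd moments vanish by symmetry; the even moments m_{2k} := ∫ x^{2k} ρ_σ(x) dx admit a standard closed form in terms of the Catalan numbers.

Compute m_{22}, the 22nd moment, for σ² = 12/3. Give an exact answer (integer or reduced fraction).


By the scaled semicircle moment identity, m_{2k} = σ^{2k} · C_k with k = 11.
C_11 = (1/(k+1)) · C(2k, k) = (1/12) · C(22, 11) = (1/12) · 705432 = 58786.
σ^{2k} = (σ²)^k = (12/3)^11 = 4194304.

Therefore m_{22} = σ^{22} · C_11 = 4194304 · 58786 = 246566354944.


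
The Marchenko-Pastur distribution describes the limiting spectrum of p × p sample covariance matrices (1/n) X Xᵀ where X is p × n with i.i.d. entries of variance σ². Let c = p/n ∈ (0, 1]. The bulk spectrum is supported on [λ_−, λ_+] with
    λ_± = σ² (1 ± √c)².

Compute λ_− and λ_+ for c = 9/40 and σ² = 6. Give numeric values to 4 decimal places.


c = 9/40 = 0.225000; √c = 0.474342.
λ_− = σ² (1 − √c)² = 6 · (1 − 0.474342)² = 6 · (0.525658)² = 1.657900.
λ_+ = σ² (1 + √c)² = 6 · (1 + 0.474342)² = 6 · (1.474342)² = 13.042100.

Rounded to 4 decimal places: λ_− ≈ 1.6579, λ_+ ≈ 13.0421.


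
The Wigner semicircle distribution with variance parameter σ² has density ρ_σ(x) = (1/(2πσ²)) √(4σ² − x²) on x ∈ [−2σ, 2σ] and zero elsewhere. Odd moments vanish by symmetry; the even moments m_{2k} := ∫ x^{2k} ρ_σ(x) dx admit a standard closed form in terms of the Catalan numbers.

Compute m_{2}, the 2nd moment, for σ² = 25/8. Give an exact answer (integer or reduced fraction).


By the scaled semicircle moment identity, m_{2k} = σ^{2k} · C_k with k = 1.
C_1 = (1/(k+1)) · C(2k, k) = (1/2) · C(2, 1) = (1/2) · 2 = 1.
σ^{2k} = (σ²)^k = (25/8)^1 = 25/8.

Therefore m_{2} = σ^{2} · C_1 = (25/8) · 1 = 25/8.


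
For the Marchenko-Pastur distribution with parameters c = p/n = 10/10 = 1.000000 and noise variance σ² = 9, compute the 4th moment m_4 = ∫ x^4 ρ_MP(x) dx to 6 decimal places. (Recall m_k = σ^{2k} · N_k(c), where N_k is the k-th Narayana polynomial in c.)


E[X⁴] = σ⁸ (1 + 6c + 6c² + c³) (fourth MP moment). With σ² = 9 (so σ⁸ = 6561) and c = 10/10 = 1.000000: E[X⁴] = 6561 · (1 + 6·1.000000 + 6·(1.000000)² + (1.000000)³) = 6561 · 14.000000.

So E[X^4] = 91854.000000.


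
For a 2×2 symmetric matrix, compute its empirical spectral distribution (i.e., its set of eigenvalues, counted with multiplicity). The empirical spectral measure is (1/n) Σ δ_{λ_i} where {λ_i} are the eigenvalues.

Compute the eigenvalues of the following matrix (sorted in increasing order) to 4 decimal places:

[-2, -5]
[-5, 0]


Since M is real symmetric, both eigenvalues are real; they are the roots of det(λI − M) = λ² − (tr M) λ + det M.
tr M = -2 + 0 = -2.
det M = (-2)·0 − (-5)² = 0 − 25 = -25.
Characteristic polynomial: λ² + 2λ − 25 = 0.
Discriminant Δ = (tr M)² − 4·det M = 4 − (-100) = 104; √Δ = 10.198039.
λ = (tr M ± √Δ)/2 = (-2 ± 10.198039)/2, giving (tr M − √Δ)/2 = -6.0990 and (tr M + √Δ)/2 = 4.0990.

Eigenvalues sorted in increasing order: [-6.0990, 4.0990].


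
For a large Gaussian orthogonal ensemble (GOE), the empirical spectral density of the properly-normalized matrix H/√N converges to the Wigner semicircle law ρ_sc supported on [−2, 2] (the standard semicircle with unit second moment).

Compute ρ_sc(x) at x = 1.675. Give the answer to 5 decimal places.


ρ_sc(x) = (1/(2π)) √(4 − x²). With x = 1.675:
  4 − x² = 4 − (1.675)² = 4 − 2.805625 = 1.194375.
  √(4 − x²) = 1.092875.
  1/(2π) = 0.159155.
  ρ_sc(1.675) = 0.159155 · 1.092875 = 0.173936.

Rounded to 5 decimal places: ρ_sc(1.675) ≈ 0.17394.


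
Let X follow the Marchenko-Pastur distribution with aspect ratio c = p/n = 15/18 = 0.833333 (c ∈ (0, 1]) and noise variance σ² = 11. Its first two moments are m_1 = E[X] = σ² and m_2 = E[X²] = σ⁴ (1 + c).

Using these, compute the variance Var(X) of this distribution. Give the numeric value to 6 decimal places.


m_1 = E[X] = σ² = 11, so m_1² = 121.
m_2 = E[X²] = σ⁴ (1 + c) = 121 · (1 + 0.833333) = 121 · 1.833333 = 221.833333.
(Note m_2 − m_1² simplifies to c · σ⁴ = 0.833333 · 121.)

Var(X) = m_2 − m_1² = 221.833333 − 121 = 100.833333.


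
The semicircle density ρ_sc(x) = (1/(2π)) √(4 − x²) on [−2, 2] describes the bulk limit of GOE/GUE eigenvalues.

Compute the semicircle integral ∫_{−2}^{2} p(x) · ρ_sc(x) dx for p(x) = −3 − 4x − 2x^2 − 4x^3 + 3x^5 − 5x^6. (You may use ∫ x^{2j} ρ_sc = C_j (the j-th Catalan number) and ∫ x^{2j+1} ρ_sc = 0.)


Write p(x) = Σ a_i x^i, split into monomials and integrate each against ρ_sc separately.
Using ∫ x^{2j} ρ_sc = C_j = (1/(j+1)) C(2j, j) (Catalan numbers) and ∫ x^{2j+1} ρ_sc = 0 (odd monomials vanish by symmetry):
  i = 0 (even): a_0 · C_{0} = -3 · 1 = -3
  i = 1 (odd): ∫ x^1 ρ_sc = 0 (vanishes)
  i = 2 (even): a_2 · C_{1} = -2 · 1 = -2
  i = 3 (odd): ∫ x^3 ρ_sc = 0 (vanishes)
  i = 5 (odd): ∫ x^5 ρ_sc = 0 (vanishes)
  i = 6 (even): a_6 · C_{3} = -5 · 5 = -25

Summing the contributions: ∫_{−2}^{2} p(x) ρ_sc(x) dx = (-3) + (-2) + (-25) = -30.


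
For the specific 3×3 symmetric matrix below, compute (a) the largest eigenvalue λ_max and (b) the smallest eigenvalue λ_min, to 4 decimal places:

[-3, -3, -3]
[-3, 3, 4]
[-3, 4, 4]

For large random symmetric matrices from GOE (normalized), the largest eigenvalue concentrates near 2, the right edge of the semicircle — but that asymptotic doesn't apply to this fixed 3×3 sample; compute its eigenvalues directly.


Since M is real symmetric, all three eigenvalues are real; they are the roots of det(λI − M) = λ³ − (tr M) λ² + s λ − det M, where s is the sum of the principal 2×2 minors.
tr M = -3 + 3 + 4 = 4.
s = ((-3)·3 − (-3)²) + ((-3)·4 − (-3)²) + (3·4 − 4²) = -18 + (-21) + (-4) = -43.
det M (expand along row 1) = (-3)·(-4) − (-3)·0 + (-3)·(-3) = 21.
Characteristic polynomial: λ³ − 4λ² − 43λ − 21 = 0.
Substitute λ = y + (tr M)/3 = y + 1.333333 to remove the quadratic term: y³ + p·y + q = 0 with p = s − (tr M)²/3 = -48.333333 and q = −2(tr M)³/27 + (tr M)·s/3 − det M = -83.074074.
Three real roots ⇒ use the trigonometric (Viète) form: r = 2√(−p/3) = 8.027730, φ = arccos(3q/(p·r)) = arccos(0.642314) = 0.873283 rad.
y_k = r·cos(φ/3 − 2πk/3) for k = 0, 1, 2 gives y = 7.690006, -1.849712, -5.840294.
λ_k = y_k + 1.333333 gives λ = 9.0233, -0.5164, -4.5070 (check: the sum is 4.0000 = tr M).

Hence λ_max = 9.0233 and λ_min = -4.5070.


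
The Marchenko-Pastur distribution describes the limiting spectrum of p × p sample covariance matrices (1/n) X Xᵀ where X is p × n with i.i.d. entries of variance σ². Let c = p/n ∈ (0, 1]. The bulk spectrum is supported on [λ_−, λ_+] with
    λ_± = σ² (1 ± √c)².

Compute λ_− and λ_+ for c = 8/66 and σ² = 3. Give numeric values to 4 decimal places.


c = 8/66 = 0.121212; √c = 0.348155.
λ_− = σ² (1 − √c)² = 3 · (1 − 0.348155)² = 3 · (0.651845)² = 1.274704.
λ_+ = σ² (1 + √c)² = 3 · (1 + 0.348155)² = 3 · (1.348155)² = 5.452568.

Rounded to 4 decimal places: λ_− ≈ 1.2747, λ_+ ≈ 5.4526.


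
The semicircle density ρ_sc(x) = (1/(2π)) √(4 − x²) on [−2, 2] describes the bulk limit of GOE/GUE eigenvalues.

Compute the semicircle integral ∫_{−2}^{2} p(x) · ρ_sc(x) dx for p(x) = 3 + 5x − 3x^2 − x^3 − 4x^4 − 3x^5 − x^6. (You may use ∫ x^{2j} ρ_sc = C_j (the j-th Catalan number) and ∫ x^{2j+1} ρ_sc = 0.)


Write p(x) = Σ a_i x^i, split into monomials and integrate each against ρ_sc separately.
Using ∫ x^{2j} ρ_sc = C_j = (1/(j+1)) C(2j, j) (Catalan numbers) and ∫ x^{2j+1} ρ_sc = 0 (odd monomials vanish by symmetry):
  i = 0 (even): a_0 · C_{0} = 3 · 1 = 3
  i = 1 (odd): ∫ x^1 ρ_sc = 0 (vanishes)
  i = 2 (even): a_2 · C_{1} = -3 · 1 = -3
  i = 3 (odd): ∫ x^3 ρ_sc = 0 (vanishes)
  i = 4 (even): a_4 · C_{2} = -4 · 2 = -8
  i = 5 (odd): ∫ x^5 ρ_sc = 0 (vanishes)
  i = 6 (even): a_6 · C_{3} = -1 · 5 = -5

Summing the contributions: ∫_{−2}^{2} p(x) ρ_sc(x) dx = 3 + (-3) + (-8) + (-5) = -13.


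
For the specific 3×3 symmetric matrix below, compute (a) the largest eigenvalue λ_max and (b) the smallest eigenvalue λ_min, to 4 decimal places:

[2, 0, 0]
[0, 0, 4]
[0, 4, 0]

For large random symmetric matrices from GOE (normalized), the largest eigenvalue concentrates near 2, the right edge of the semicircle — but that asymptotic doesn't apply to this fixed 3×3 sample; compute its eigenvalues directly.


Since M is real symmetric, all three eigenvalues are real; they are the roots of det(λI − M) = λ³ − (tr M) λ² + s λ − det M, where s is the sum of the principal 2×2 minors.
tr M = 2 + 0 + 0 = 2.
s = (2·0 − 0²) + (2·0 − 0²) + (0·0 − 4²) = 0 + 0 + (-16) = -16.
det M (expand along row 1) = 2·(-16) − 0·0 + 0·0 = -32.
Characteristic polynomial: λ³ − 2λ² − 16λ + 32 = 0.
Substitute λ = y + (tr M)/3 = y + 0.666667 to remove the quadratic term: y³ + p·y + q = 0 with p = s − (tr M)²/3 = -17.333333 and q = −2(tr M)³/27 + (tr M)·s/3 − det M = 20.740741.
Three real roots ⇒ use the trigonometric (Viète) form: r = 2√(−p/3) = 4.807402, φ = arccos(3q/(p·r)) = arccos(-0.746712) = 2.413901 rad.
y_k = r·cos(φ/3 − 2πk/3) for k = 0, 1, 2 gives y = 3.333333, 1.333333, -4.666667.
λ_k = y_k + 0.666667 gives λ = 4.0000, 2.0000, -4.0000 (check: the sum is 2.0000 = tr M).

Hence λ_max = 4.0000 and λ_min = -4.0000.


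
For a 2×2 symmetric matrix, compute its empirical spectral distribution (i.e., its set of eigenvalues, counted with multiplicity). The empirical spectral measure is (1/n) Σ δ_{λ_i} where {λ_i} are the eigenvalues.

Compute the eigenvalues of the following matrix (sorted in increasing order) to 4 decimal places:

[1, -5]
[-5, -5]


Since M is real symmetric, both eigenvalues are real; they are the roots of det(λI − M) = λ² − (tr M) λ + det M.
tr M = 1 + (-5) = -4.
det M = 1·(-5) − (-5)² = -5 − 25 = -30.
Characteristic polynomial: λ² + 4λ − 30 = 0.
Discriminant Δ = (tr M)² − 4·det M = 16 − (-120) = 136; √Δ = 11.661904.
λ = (tr M ± √Δ)/2 = (-4 ± 11.661904)/2, giving (tr M − √Δ)/2 = -7.8310 and (tr M + √Δ)/2 = 3.8310.

Eigenvalues sorted in increasing order: [-7.8310, 3.8310].


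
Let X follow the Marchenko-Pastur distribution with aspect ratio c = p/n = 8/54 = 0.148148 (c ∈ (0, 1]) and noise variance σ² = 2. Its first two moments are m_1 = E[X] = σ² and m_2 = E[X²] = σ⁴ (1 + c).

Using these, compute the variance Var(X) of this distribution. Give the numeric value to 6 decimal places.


m_1 = E[X] = σ² = 2, so m_1² = 4.
m_2 = E[X²] = σ⁴ (1 + c) = 4 · (1 + 0.148148) = 4 · 1.148148 = 4.592593.
(Note m_2 − m_1² simplifies to c · σ⁴ = 0.148148 · 4.)

Var(X) = m_2 − m_1² = 4.592593 − 4 = 0.592593.


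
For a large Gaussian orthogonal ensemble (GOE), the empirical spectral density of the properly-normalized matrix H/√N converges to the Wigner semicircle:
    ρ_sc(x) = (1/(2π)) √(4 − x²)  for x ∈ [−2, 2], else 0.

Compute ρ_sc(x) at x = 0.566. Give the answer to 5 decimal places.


ρ_sc(x) = (1/(2π)) √(4 − x²). With x = 0.566:
  4 − x² = 4 − (0.566)² = 4 − 0.320356 = 3.679644.
  √(4 − x²) = 1.918240.
  1/(2π) = 0.159155.
  ρ_sc(0.566) = 0.159155 · 1.918240 = 0.305297.

Rounded to 5 decimal places: ρ_sc(0.566) ≈ 0.30530.


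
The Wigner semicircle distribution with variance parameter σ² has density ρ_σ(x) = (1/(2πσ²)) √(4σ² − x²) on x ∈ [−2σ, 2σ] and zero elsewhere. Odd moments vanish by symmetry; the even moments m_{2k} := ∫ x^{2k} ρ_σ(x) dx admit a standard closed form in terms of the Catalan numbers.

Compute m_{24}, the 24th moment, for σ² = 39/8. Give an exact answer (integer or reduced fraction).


By the scaled semicircle moment identity, m_{2k} = σ^{2k} · C_k with k = 12.
C_12 = (1/(k+1)) · C(2k, k) = (1/13) · C(24, 12) = (1/13) · 2704156 = 208012.
σ^{2k} = (σ²)^k = (39/8)^12 = 12381557655576425121/68719476736.

Therefore m_{24} = σ^{24} · C_12 = (12381557655576425121/68719476736) · 208012 = 643878142762940835567363/17179869184.


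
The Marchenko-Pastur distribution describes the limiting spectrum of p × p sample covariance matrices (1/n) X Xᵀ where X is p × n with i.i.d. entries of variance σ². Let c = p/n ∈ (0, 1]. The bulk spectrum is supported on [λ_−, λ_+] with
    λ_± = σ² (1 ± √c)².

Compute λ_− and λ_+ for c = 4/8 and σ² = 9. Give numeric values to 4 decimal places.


c = 4/8 = 0.500000; √c = 0.707107.
λ_− = σ² (1 − √c)² = 9 · (1 − 0.707107)² = 9 · (0.292893)² = 0.772078.
λ_+ = σ² (1 + √c)² = 9 · (1 + 0.707107)² = 9 · (1.707107)² = 26.227922.

Rounded to 4 decimal places: λ_− ≈ 0.7721, λ_+ ≈ 26.2279.


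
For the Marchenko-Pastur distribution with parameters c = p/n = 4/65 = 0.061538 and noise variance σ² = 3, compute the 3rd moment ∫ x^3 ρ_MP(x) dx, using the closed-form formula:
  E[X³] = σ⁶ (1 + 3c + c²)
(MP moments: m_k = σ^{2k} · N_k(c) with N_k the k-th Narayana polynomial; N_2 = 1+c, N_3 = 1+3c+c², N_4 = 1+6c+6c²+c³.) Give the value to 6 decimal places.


E[X³] = σ⁶ (1 + 3c + c²) (third MP moment). With σ² = 3 (so σ⁶ = 27) and c = 4/65 = 0.061538: E[X³] = 27 · (1 + 3·0.061538 + (0.061538)²) = 27 · 1.188402.

So E[X^3] = 32.086864.


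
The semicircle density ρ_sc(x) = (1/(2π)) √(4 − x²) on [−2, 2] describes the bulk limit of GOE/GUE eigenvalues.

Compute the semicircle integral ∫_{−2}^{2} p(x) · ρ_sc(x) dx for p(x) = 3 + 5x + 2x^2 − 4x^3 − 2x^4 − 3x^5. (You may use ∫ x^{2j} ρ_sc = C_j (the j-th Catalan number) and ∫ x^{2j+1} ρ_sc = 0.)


Write p(x) = Σ a_i x^i, split into monomials and integrate each against ρ_sc separately.
Using ∫ x^{2j} ρ_sc = C_j = (1/(j+1)) C(2j, j) (Catalan numbers) and ∫ x^{2j+1} ρ_sc = 0 (odd monomials vanish by symmetry):
  i = 0 (even): a_0 · C_{0} = 3 · 1 = 3
  i = 1 (odd): ∫ x^1 ρ_sc = 0 (vanishes)
  i = 2 (even): a_2 · C_{1} = 2 · 1 = 2
  i = 3 (odd): ∫ x^3 ρ_sc = 0 (vanishes)
  i = 4 (even): a_4 · C_{2} = -2 · 2 = -4
  i = 5 (odd): ∫ x^5 ρ_sc = 0 (vanishes)

Summing the contributions: ∫_{−2}^{2} p(x) ρ_sc(x) dx = 3 + 2 + (-4) = 1.


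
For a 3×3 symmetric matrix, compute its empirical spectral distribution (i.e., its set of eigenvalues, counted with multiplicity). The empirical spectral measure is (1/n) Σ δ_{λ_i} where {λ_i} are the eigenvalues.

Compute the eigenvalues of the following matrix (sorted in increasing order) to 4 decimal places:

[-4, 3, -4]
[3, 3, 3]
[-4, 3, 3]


Since M is real symmetric, all three eigenvalues are real; they are the roots of det(λI − M) = λ³ − (tr M) λ² + s λ − det M, where s is the sum of the principal 2×2 minors.
tr M = -4 + 3 + 3 = 2.
s = ((-4)·3 − 3²) + ((-4)·3 − (-4)²) + (3·3 − 3²) = -21 + (-28) + 0 = -49.
det M (expand along row 1) = (-4)·0 − 3·21 + (-4)·21 = -147.
Characteristic polynomial: λ³ − 2λ² − 49λ + 147 = 0.
Substitute λ = y + (tr M)/3 = y + 0.666667 to remove the quadratic term: y³ + p·y + q = 0 with p = s − (tr M)²/3 = -50.333333 and q = −2(tr M)³/27 + (tr M)·s/3 − det M = 113.740741.
Three real roots ⇒ use the trigonometric (Viète) form: r = 2√(−p/3) = 8.192137, φ = arccos(3q/(p·r)) = arccos(-0.827531) = 2.545492 rad.
y_k = r·cos(φ/3 − 2πk/3) for k = 0, 1, 2 gives y = 5.415914, 2.615035, -8.030949.
λ_k = y_k + 0.666667 gives λ = 6.0826, 3.2817, -7.3643 (check: the sum is 2.0000 = tr M).

Eigenvalues sorted in increasing order: [-7.3643, 3.2817, 6.0826].


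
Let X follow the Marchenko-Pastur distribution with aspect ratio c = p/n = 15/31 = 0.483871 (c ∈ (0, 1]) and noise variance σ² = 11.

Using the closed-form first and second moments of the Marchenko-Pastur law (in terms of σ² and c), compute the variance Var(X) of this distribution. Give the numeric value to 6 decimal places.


Recall the MP moments m_1 = E[X] = σ² and m_2 = E[X²] = σ⁴ (1 + c).
m_1 = E[X] = σ² = 11, so m_1² = 121.
m_2 = E[X²] = σ⁴ (1 + c) = 121 · (1 + 0.483871) = 121 · 1.483871 = 179.548387.
(Note m_2 − m_1² simplifies to c · σ⁴ = 0.483871 · 121.)

Var(X) = m_2 − m_1² = 179.548387 − 121 = 58.548387.


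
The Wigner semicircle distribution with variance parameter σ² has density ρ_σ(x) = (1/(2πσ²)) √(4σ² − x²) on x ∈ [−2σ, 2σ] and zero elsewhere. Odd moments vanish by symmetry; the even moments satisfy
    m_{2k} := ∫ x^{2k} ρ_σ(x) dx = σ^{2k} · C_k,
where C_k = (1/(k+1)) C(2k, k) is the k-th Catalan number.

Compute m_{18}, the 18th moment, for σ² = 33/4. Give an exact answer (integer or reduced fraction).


By the scaled semicircle moment identity, m_{2k} = σ^{2k} · C_k with k = 9.
C_9 = (1/(k+1)) · C(2k, k) = (1/10) · C(18, 9) = (1/10) · 48620 = 4862.
σ^{2k} = (σ²)^k = (33/4)^9 = 46411484401953/262144.

Therefore m_{18} = σ^{18} · C_9 = (46411484401953/262144) · 4862 = 112826318581147743/131072.


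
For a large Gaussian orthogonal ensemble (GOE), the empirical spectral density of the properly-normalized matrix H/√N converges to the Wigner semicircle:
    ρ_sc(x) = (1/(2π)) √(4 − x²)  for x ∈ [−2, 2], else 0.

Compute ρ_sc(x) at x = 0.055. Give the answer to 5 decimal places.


ρ_sc(x) = (1/(2π)) √(4 − x²). With x = 0.055:
  4 − x² = 4 − (0.055)² = 4 − 0.003025 = 3.996975.
  √(4 − x²) = 1.999244.
  1/(2π) = 0.159155.
  ρ_sc(0.055) = 0.159155 · 1.999244 = 0.318190.

Rounded to 5 decimal places: ρ_sc(0.055) ≈ 0.31819.


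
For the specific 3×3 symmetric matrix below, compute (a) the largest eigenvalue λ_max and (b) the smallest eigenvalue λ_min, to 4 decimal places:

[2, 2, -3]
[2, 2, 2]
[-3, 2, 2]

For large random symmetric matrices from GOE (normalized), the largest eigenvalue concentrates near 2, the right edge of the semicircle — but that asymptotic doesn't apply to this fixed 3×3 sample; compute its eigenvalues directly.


Since M is real symmetric, all three eigenvalues are real; they are the roots of det(λI − M) = λ³ − (tr M) λ² + s λ − det M, where s is the sum of the principal 2×2 minors.
tr M = 2 + 2 + 2 = 6.
s = (2·2 − 2²) + (2·2 − (-3)²) + (2·2 − 2²) = 0 + (-5) + 0 = -5.
det M (expand along row 1) = 2·0 − 2·10 + (-3)·10 = -50.
Characteristic polynomial: λ³ − 6λ² − 5λ + 50 = 0.
Substitute λ = y + (tr M)/3 = y + 2.000000 to remove the quadratic term: y³ + p·y + q = 0 with p = s − (tr M)²/3 = -17.000000 and q = −2(tr M)³/27 + (tr M)·s/3 − det M = 24.000000.
Three real roots ⇒ use the trigonometric (Viète) form: r = 2√(−p/3) = 4.760952, φ = arccos(3q/(p·r)) = arccos(-0.889590) = 2.667242 rad.
y_k = r·cos(φ/3 − 2πk/3) for k = 0, 1, 2 gives y = 3.000000, 1.701562, -4.701562.
λ_k = y_k + 2.000000 gives λ = 5.0000, 3.7016, -2.7016 (check: the sum is 6.0000 = tr M).

Hence λ_max = 5.0000 and λ_min = -2.7016.


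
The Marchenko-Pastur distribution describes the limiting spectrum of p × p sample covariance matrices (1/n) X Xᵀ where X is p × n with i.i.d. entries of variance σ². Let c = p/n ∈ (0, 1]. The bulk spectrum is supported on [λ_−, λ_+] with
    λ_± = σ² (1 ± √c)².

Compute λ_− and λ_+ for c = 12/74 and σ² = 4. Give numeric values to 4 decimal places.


c = 12/74 = 0.162162; √c = 0.402694.
λ_− = σ² (1 − √c)² = 4 · (1 − 0.402694)² = 4 · (0.597306)² = 1.427100.
λ_+ = σ² (1 + √c)² = 4 · (1 + 0.402694)² = 4 · (1.402694)² = 7.870198.

Rounded to 4 decimal places: λ_− ≈ 1.4271, λ_+ ≈ 7.8702.


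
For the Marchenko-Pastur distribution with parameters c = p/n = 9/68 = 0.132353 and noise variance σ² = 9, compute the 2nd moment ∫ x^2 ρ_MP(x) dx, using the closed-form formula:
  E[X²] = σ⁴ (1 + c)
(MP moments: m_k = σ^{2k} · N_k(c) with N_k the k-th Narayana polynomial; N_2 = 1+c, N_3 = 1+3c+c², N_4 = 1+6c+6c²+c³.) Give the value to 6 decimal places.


E[X²] = σ⁴ (1 + c) (second MP moment). With σ² = 9 (so σ⁴ = 81) and c = 9/68 = 0.132353: E[X²] = 81 · (1 + 0.132353) = 81 · 1.132353.

So E[X^2] = 91.720588.


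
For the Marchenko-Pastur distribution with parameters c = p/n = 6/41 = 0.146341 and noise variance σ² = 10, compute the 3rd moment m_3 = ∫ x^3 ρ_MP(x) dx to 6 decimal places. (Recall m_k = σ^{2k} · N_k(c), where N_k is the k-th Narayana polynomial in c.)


E[X³] = σ⁶ (1 + 3c + c²) (third MP moment). With σ² = 10 (so σ⁶ = 1000) and c = 6/41 = 0.146341: E[X³] = 1000 · (1 + 3·0.146341 + (0.146341)²) = 1000 · 1.460440.

So E[X^3] = 1460.440214.


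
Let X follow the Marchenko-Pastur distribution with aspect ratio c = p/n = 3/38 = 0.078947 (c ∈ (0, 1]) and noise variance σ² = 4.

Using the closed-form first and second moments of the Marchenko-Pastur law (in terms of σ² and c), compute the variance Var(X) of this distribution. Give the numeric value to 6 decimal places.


Recall the MP moments m_1 = E[X] = σ² and m_2 = E[X²] = σ⁴ (1 + c).
m_1 = E[X] = σ² = 4, so m_1² = 16.
m_2 = E[X²] = σ⁴ (1 + c) = 16 · (1 + 0.078947) = 16 · 1.078947 = 17.263158.
(Note m_2 − m_1² simplifies to c · σ⁴ = 0.078947 · 16.)

Var(X) = m_2 − m_1² = 17.263158 − 16 = 1.263158.


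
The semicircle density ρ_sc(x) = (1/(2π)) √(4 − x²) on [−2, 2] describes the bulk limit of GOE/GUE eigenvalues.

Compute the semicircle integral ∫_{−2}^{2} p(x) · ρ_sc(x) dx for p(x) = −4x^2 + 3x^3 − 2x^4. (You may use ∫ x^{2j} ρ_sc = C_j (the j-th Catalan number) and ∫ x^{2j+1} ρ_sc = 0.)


Write p(x) = Σ a_i x^i, split into monomials and integrate each against ρ_sc separately.
Using ∫ x^{2j} ρ_sc = C_j = (1/(j+1)) C(2j, j) (Catalan numbers) and ∫ x^{2j+1} ρ_sc = 0 (odd monomials vanish by symmetry):
  i = 2 (even): a_2 · C_{1} = -4 · 1 = -4
  i = 3 (odd): ∫ x^3 ρ_sc = 0 (vanishes)
  i = 4 (even): a_4 · C_{2} = -2 · 2 = -4

Summing the contributions: ∫_{−2}^{2} p(x) ρ_sc(x) dx = (-4) + (-4) = -8.


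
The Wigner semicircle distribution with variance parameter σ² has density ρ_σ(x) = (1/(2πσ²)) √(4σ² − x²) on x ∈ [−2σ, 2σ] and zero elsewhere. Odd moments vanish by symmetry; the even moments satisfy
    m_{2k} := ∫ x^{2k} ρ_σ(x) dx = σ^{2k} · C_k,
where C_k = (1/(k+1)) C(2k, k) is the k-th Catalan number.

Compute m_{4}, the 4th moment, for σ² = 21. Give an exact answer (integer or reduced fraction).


By the scaled semicircle moment identity, m_{2k} = σ^{2k} · C_k with k = 2.
C_2 = (1/(k+1)) · C(2k, k) = (1/3) · C(4, 2) = (1/3) · 6 = 2.
σ^{2k} = (σ²)^k = (21)^2 = 441.

Therefore m_{4} = σ^{4} · C_2 = 441 · 2 = 882.


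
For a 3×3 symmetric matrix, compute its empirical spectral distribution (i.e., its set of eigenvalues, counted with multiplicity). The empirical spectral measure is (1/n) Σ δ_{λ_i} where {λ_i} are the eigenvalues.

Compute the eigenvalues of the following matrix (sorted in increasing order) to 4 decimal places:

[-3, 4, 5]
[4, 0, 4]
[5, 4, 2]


Since M is real symmetric, all three eigenvalues are real; they are the roots of det(λI − M) = λ³ − (tr M) λ² + s λ − det M, where s is the sum of the principal 2×2 minors.
tr M = -3 + 0 + 2 = -1.
s = ((-3)·0 − 4²) + ((-3)·2 − 5²) + (0·2 − 4²) = -16 + (-31) + (-16) = -63.
det M (expand along row 1) = (-3)·(-16) − 4·(-12) + 5·16 = 176.
Characteristic polynomial: λ³ + λ² − 63λ − 176 = 0.
Substitute λ = y + (tr M)/3 = y − 0.333333 to remove the quadratic term: y³ + p·y + q = 0 with p = s − (tr M)²/3 = -63.333333 and q = −2(tr M)³/27 + (tr M)·s/3 − det M = -154.925926.
Three real roots ⇒ use the trigonometric (Viète) form: r = 2√(−p/3) = 9.189366, φ = arccos(3q/(p·r)) = arccos(0.798597) = 0.645836 rad.
y_k = r·cos(φ/3 − 2πk/3) for k = 0, 1, 2 gives y = 8.977247, -2.788589, -6.188658.
λ_k = y_k − 0.333333 gives λ = 8.6439, -3.1219, -6.5220 (check: the sum is -1.0000 = tr M).

Eigenvalues sorted in increasing order: [-6.5220, -3.1219, 8.6439].


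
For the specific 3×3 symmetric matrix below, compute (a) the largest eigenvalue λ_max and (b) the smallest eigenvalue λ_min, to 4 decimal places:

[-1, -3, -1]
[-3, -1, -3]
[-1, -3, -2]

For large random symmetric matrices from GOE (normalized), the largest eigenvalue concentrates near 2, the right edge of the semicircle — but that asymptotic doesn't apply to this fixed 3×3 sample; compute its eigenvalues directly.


Since M is real symmetric, all three eigenvalues are real; they are the roots of det(λI − M) = λ³ − (tr M) λ² + s λ − det M, where s is the sum of the principal 2×2 minors.
tr M = -1 + (-1) + (-2) = -4.
s = ((-1)·(-1) − (-3)²) + ((-1)·(-2) − (-1)²) + ((-1)·(-2) − (-3)²) = -8 + 1 + (-7) = -14.
det M (expand along row 1) = (-1)·(-7) − (-3)·3 + (-1)·8 = 8.
Characteristic polynomial: λ³ + 4λ² − 14λ − 8 = 0.
Substitute λ = y + (tr M)/3 = y − 1.333333 to remove the quadratic term: y³ + p·y + q = 0 with p = s − (tr M)²/3 = -19.333333 and q = −2(tr M)³/27 + (tr M)·s/3 − det M = 15.407407.
Three real roots ⇒ use the trigonometric (Viète) form: r = 2√(−p/3) = 5.077182, φ = arccos(3q/(p·r)) = arccos(-0.470892) = 2.061098 rad.
y_k = r·cos(φ/3 − 2πk/3) for k = 0, 1, 2 gives y = 3.925329, 0.826095, -4.751424.
λ_k = y_k − 1.333333 gives λ = 2.5920, -0.5072, -6.0848 (check: the sum is -4.0000 = tr M).

Hence λ_max = 2.5920 and λ_min = -6.0848.


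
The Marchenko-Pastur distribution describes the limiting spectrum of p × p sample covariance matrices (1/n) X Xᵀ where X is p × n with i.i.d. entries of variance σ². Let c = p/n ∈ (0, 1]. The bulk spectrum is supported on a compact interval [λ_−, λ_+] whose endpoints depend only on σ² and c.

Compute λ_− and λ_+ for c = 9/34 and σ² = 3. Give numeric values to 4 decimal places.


c = 9/34 = 0.264706; √c = 0.514496.
λ_− = σ² (1 − √c)² = 3 · (1 − 0.514496)² = 3 · (0.485504)² = 0.707143.
λ_+ = σ² (1 + √c)² = 3 · (1 + 0.514496)² = 3 · (1.514496)² = 6.881092.

Rounded to 4 decimal places: λ_− ≈ 0.7071, λ_+ ≈ 6.8811.


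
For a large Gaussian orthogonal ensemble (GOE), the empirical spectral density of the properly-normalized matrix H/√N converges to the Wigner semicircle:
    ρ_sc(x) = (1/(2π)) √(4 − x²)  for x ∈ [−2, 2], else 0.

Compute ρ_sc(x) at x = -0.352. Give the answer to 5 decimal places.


ρ_sc(x) = (1/(2π)) √(4 − x²). With x = -0.352:
  4 − x² = 4 − (-0.352)² = 4 − 0.123904 = 3.876096.
  √(4 − x²) = 1.968780.
  1/(2π) = 0.159155.
  ρ_sc(-0.352) = 0.159155 · 1.968780 = 0.313341.

Rounded to 5 decimal places: ρ_sc(-0.352) ≈ 0.31334.


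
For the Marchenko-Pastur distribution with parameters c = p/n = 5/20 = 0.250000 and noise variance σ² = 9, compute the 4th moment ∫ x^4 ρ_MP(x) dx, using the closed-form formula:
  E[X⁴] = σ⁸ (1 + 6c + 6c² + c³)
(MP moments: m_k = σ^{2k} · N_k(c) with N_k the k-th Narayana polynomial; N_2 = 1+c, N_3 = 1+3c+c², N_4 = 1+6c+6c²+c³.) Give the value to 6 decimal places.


E[X⁴] = σ⁸ (1 + 6c + 6c² + c³) (fourth MP moment). With σ² = 9 (so σ⁸ = 6561) and c = 5/20 = 0.250000: E[X⁴] = 6561 · (1 + 6·0.250000 + 6·(0.250000)² + (0.250000)³) = 6561 · 2.890625.

So E[X^4] = 18965.390625.


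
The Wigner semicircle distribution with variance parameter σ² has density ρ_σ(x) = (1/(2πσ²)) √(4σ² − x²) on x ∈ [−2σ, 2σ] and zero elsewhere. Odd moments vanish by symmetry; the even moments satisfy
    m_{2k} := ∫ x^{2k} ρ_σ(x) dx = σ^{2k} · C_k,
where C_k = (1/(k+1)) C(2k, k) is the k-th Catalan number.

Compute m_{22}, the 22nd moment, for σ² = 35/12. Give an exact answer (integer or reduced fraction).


By the scaled semicircle moment identity, m_{2k} = σ^{2k} · C_k with k = 11.
C_11 = (1/(k+1)) · C(2k, k) = (1/12) · C(22, 11) = (1/12) · 705432 = 58786.
σ^{2k} = (σ²)^k = (35/12)^11 = 96549157373046875/743008370688.

Therefore m_{22} = σ^{22} · C_11 = (96549157373046875/743008370688) · 58786 = 2837869382665966796875/371504185344.


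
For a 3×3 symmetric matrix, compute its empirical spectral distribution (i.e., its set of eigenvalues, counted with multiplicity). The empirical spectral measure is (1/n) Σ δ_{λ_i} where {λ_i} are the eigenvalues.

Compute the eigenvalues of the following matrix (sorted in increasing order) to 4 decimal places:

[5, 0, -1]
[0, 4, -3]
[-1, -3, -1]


Since M is real symmetric, all three eigenvalues are real; they are the roots of det(λI − M) = λ³ − (tr M) λ² + s λ − det M, where s is the sum of the principal 2×2 minors.
tr M = 5 + 4 + (-1) = 8.
s = (5·4 − 0²) + (5·(-1) − (-1)²) + (4·(-1) − (-3)²) = 20 + (-6) + (-13) = 1.
det M (expand along row 1) = 5·(-13) − 0·(-3) + (-1)·4 = -69.
Characteristic polynomial: λ³ − 8λ² + λ + 69 = 0.
Substitute λ = y + (tr M)/3 = y + 2.666667 to remove the quadratic term: y³ + p·y + q = 0 with p = s − (tr M)²/3 = -20.333333 and q = −2(tr M)³/27 + (tr M)·s/3 − det M = 33.740741.
Three real roots ⇒ use the trigonometric (Viète) form: r = 2√(−p/3) = 5.206833, φ = arccos(3q/(p·r)) = arccos(-0.956079) = 2.844114 rad.
y_k = r·cos(φ/3 − 2πk/3) for k = 0, 1, 2 gives y = 3.037030, 2.144226, -5.181256.
λ_k = y_k + 2.666667 gives λ = 5.7037, 4.8109, -2.5146 (check: the sum is 8.0000 = tr M).

Eigenvalues sorted in increasing order: [-2.5146, 4.8109, 5.7037].


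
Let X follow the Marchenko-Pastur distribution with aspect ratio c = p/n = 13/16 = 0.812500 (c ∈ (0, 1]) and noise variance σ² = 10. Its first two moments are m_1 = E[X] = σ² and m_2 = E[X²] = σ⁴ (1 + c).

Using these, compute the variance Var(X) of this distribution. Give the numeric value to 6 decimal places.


m_1 = E[X] = σ² = 10, so m_1² = 100.
m_2 = E[X²] = σ⁴ (1 + c) = 100 · (1 + 0.812500) = 100 · 1.812500 = 181.250000.
(Note m_2 − m_1² simplifies to c · σ⁴ = 0.812500 · 100.)

Var(X) = m_2 − m_1² = 181.250000 − 100 = 81.250000.


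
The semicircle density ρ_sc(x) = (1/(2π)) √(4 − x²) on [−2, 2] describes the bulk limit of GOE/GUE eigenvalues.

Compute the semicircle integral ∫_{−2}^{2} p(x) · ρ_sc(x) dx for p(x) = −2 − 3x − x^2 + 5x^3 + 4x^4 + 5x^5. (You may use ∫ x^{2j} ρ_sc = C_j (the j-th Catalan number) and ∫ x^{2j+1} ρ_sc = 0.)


Write p(x) = Σ a_i x^i, split into monomials and integrate each against ρ_sc separately.
Using ∫ x^{2j} ρ_sc = C_j = (1/(j+1)) C(2j, j) (Catalan numbers) and ∫ x^{2j+1} ρ_sc = 0 (odd monomials vanish by symmetry):
  i = 0 (even): a_0 · C_{0} = -2 · 1 = -2
  i = 1 (odd): ∫ x^1 ρ_sc = 0 (vanishes)
  i = 2 (even): a_2 · C_{1} = -1 · 1 = -1
  i = 3 (odd): ∫ x^3 ρ_sc = 0 (vanishes)
  i = 4 (even): a_4 · C_{2} = 4 · 2 = 8
  i = 5 (odd): ∫ x^5 ρ_sc = 0 (vanishes)

Summing the contributions: ∫_{−2}^{2} p(x) ρ_sc(x) dx = (-2) + (-1) + 8 = 5.


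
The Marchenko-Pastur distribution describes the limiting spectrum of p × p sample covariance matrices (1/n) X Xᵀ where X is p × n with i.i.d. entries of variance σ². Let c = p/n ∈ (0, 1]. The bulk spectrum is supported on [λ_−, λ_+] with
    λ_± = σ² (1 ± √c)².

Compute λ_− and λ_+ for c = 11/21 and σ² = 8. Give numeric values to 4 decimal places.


c = 11/21 = 0.523810; √c = 0.723747.
λ_− = σ² (1 − √c)² = 8 · (1 − 0.723747)² = 8 · (0.276253)² = 0.610526.
λ_+ = σ² (1 + √c)² = 8 · (1 + 0.723747)² = 8 · (1.723747)² = 23.770426.

Rounded to 4 decimal places: λ_− ≈ 0.6105, λ_+ ≈ 23.7704.


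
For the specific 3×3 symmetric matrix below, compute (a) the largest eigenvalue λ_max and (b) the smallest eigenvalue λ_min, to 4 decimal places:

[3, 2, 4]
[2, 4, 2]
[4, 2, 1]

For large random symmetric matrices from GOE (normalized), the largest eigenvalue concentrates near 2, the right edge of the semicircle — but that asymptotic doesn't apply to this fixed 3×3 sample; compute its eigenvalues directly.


Since M is real symmetric, all three eigenvalues are real; they are the roots of det(λI − M) = λ³ − (tr M) λ² + s λ − det M, where s is the sum of the principal 2×2 minors.
tr M = 3 + 4 + 1 = 8.
s = (3·4 − 2²) + (3·1 − 4²) + (4·1 − 2²) = 8 + (-13) + 0 = -5.
det M (expand along row 1) = 3·0 − 2·(-6) + 4·(-12) = -36.
Characteristic polynomial: λ³ − 8λ² − 5λ + 36 = 0.
Substitute λ = y + (tr M)/3 = y + 2.666667 to remove the quadratic term: y³ + p·y + q = 0 with p = s − (tr M)²/3 = -26.333333 and q = −2(tr M)³/27 + (tr M)·s/3 − det M = -15.259259.
Three real roots ⇒ use the trigonometric (Viète) form: r = 2√(−p/3) = 5.925463, φ = arccos(3q/(p·r)) = arccos(0.293377) = 1.273039 rad.
y_k = r·cos(φ/3 − 2πk/3) for k = 0, 1, 2 gives y = 5.399922, -0.587152, -4.812770.
λ_k = y_k + 2.666667 gives λ = 8.0666, 2.0795, -2.1461 (check: the sum is 8.0000 = tr M).

Hence λ_max = 8.0666 and λ_min = -2.1461.


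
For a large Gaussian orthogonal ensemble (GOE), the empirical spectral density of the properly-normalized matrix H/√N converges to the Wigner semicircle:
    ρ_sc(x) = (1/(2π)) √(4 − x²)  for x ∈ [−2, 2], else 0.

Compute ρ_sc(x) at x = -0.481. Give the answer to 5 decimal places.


ρ_sc(x) = (1/(2π)) √(4 − x²). With x = -0.481:
  4 − x² = 4 − (-0.481)² = 4 − 0.231361 = 3.768639.
  √(4 − x²) = 1.941298.
  1/(2π) = 0.159155.
  ρ_sc(-0.481) = 0.159155 · 1.941298 = 0.308967.

Rounded to 5 decimal places: ρ_sc(-0.481) ≈ 0.30897.


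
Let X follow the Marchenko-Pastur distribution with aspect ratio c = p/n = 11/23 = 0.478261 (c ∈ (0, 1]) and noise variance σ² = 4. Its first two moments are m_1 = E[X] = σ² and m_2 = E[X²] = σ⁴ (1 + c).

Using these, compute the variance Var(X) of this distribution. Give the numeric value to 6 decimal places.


m_1 = E[X] = σ² = 4, so m_1² = 16.
m_2 = E[X²] = σ⁴ (1 + c) = 16 · (1 + 0.478261) = 16 · 1.478261 = 23.652174.
(Note m_2 − m_1² simplifies to c · σ⁴ = 0.478261 · 16.)

Var(X) = m_2 − m_1² = 23.652174 − 16 = 7.652174.


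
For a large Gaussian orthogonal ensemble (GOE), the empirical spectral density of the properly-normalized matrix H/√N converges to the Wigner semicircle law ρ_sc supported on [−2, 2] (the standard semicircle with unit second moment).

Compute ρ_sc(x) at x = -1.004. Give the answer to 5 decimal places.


ρ_sc(x) = (1/(2π)) √(4 − x²). With x = -1.004:
  4 − x² = 4 − (-1.004)² = 4 − 1.008016 = 2.991984.
  √(4 − x²) = 1.729735.
  1/(2π) = 0.159155.
  ρ_sc(-1.004) = 0.159155 · 1.729735 = 0.275296.

Rounded to 5 decimal places: ρ_sc(-1.004) ≈ 0.27530.


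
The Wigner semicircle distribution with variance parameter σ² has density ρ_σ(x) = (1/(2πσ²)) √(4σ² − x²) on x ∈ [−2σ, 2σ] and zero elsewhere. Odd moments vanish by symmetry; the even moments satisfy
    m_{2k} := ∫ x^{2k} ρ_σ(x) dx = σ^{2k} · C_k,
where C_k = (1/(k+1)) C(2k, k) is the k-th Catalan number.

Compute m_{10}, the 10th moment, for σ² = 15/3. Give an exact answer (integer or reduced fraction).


By the scaled semicircle moment identity, m_{2k} = σ^{2k} · C_k with k = 5.
C_5 = (1/(k+1)) · C(2k, k) = (1/6) · C(10, 5) = (1/6) · 252 = 42.
σ^{2k} = (σ²)^k = (15/3)^5 = 3125.

Therefore m_{10} = σ^{10} · C_5 = 3125 · 42 = 131250.


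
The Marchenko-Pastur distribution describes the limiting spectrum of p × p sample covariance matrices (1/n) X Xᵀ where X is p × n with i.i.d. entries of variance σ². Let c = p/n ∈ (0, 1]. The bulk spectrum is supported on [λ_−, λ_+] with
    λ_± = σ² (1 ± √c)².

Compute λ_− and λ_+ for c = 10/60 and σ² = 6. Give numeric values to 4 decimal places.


c = 10/60 = 0.166667; √c = 0.408248.
λ_− = σ² (1 − √c)² = 6 · (1 − 0.408248)² = 6 · (0.591752)² = 2.101021.
λ_+ = σ² (1 + √c)² = 6 · (1 + 0.408248)² = 6 · (1.408248)² = 11.898979.

Rounded to 4 decimal places: λ_− ≈ 2.1010, λ_+ ≈ 11.8990.


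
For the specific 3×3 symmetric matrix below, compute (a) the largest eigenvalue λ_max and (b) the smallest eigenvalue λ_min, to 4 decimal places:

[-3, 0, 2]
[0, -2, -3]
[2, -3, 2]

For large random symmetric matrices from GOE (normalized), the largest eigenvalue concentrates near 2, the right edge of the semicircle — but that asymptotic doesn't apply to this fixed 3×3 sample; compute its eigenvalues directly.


Since M is real symmetric, all three eigenvalues are real; they are the roots of det(λI − M) = λ³ − (tr M) λ² + s λ − det M, where s is the sum of the principal 2×2 minors.
tr M = -3 + (-2) + 2 = -3.
s = ((-3)·(-2) − 0²) + ((-3)·2 − 2²) + ((-2)·2 − (-3)²) = 6 + (-10) + (-13) = -17.
det M (expand along row 1) = (-3)·(-13) − 0·6 + 2·4 = 47.
Characteristic polynomial: λ³ + 3λ² − 17λ − 47 = 0.
Substitute λ = y + (tr M)/3 = y − 1.000000 to remove the quadratic term: y³ + p·y + q = 0 with p = s − (tr M)²/3 = -20.000000 and q = −2(tr M)³/27 + (tr M)·s/3 − det M = -28.000000.
Three real roots ⇒ use the trigonometric (Viète) form: r = 2√(−p/3) = 5.163978, φ = arccos(3q/(p·r)) = arccos(0.813327) = 0.620949 rad.
y_k = r·cos(φ/3 − 2πk/3) for k = 0, 1, 2 gives y = 5.053755, -1.607816, -3.445939.
λ_k = y_k − 1.000000 gives λ = 4.0538, -2.6078, -4.4459 (check: the sum is -3.0000 = tr M).

Hence λ_max = 4.0538 and λ_min = -4.4459.


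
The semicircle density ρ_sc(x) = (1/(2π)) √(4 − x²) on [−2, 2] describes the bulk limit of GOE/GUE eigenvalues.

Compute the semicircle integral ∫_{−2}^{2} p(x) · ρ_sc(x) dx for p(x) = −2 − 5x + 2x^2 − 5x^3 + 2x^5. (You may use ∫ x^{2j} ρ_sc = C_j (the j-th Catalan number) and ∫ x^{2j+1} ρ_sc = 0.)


Write p(x) = Σ a_i x^i, split into monomials and integrate each against ρ_sc separately.
Using ∫ x^{2j} ρ_sc = C_j = (1/(j+1)) C(2j, j) (Catalan numbers) and ∫ x^{2j+1} ρ_sc = 0 (odd monomials vanish by symmetry):
  i = 0 (even): a_0 · C_{0} = -2 · 1 = -2
  i = 1 (odd): ∫ x^1 ρ_sc = 0 (vanishes)
  i = 2 (even): a_2 · C_{1} = 2 · 1 = 2
  i = 3 (odd): ∫ x^3 ρ_sc = 0 (vanishes)
  i = 5 (odd): ∫ x^5 ρ_sc = 0 (vanishes)

Summing the contributions: ∫_{−2}^{2} p(x) ρ_sc(x) dx = (-2) + 2 = 0.


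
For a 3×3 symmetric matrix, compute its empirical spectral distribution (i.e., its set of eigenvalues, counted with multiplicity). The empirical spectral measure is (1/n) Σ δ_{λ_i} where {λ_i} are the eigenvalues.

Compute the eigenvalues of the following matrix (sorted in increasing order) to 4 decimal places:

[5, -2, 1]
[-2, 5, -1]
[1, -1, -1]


Since M is real symmetric, all three eigenvalues are real; they are the roots of det(λI − M) = λ³ − (tr M) λ² + s λ − det M, where s is the sum of the principal 2×2 minors.
tr M = 5 + 5 + (-1) = 9.
s = (5·5 − (-2)²) + (5·(-1) − 1²) + (5·(-1) − (-1)²) = 21 + (-6) + (-6) = 9.
det M (expand along row 1) = 5·(-6) − (-2)·3 + 1·(-3) = -27.
Characteristic polynomial: λ³ − 9λ² + 9λ + 27 = 0.
Substitute λ = y + (tr M)/3 = y + 3.000000 to remove the quadratic term: y³ + p·y + q = 0 with p = s − (tr M)²/3 = -18.000000 and q = −2(tr M)³/27 + (tr M)·s/3 − det M = 0.000000.
Three real roots ⇒ use the trigonometric (Viète) form: r = 2√(−p/3) = 4.898979, φ = arccos(3q/(p·r)) = arccos(0.000000) = 1.570796 rad.
y_k = r·cos(φ/3 − 2πk/3) for k = 0, 1, 2 gives y = 4.242641, 0.000000, -4.242641.
λ_k = y_k + 3.000000 gives λ = 7.2426, 3.0000, -1.2426 (check: the sum is 9.0000 = tr M).

Eigenvalues sorted in increasing order: [-1.2426, 3.0000, 7.2426].
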